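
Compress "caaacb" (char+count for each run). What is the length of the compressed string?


Input: caaacb
Runs:
  'c' x 1 => "c1"
  'a' x 3 => "a3"
  'c' x 1 => "c1"
  'b' x 1 => "b1"
Compressed: "c1a3c1b1"
Compressed length: 8

8


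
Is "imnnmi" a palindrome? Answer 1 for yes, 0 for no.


Input: imnnmi
Reversed: imnnmi
  Compare pos 0 ('i') with pos 5 ('i'): match
  Compare pos 1 ('m') with pos 4 ('m'): match
  Compare pos 2 ('n') with pos 3 ('n'): match
Result: palindrome

1


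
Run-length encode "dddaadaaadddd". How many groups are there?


Input: dddaadaaadddd
Scanning for consecutive runs:
  Group 1: 'd' x 3 (positions 0-2)
  Group 2: 'a' x 2 (positions 3-4)
  Group 3: 'd' x 1 (positions 5-5)
  Group 4: 'a' x 3 (positions 6-8)
  Group 5: 'd' x 4 (positions 9-12)
Total groups: 5

5


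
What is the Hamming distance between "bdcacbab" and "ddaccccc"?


Comparing "bdcacbab" and "ddaccccc" position by position:
  Position 0: 'b' vs 'd' => differ
  Position 1: 'd' vs 'd' => same
  Position 2: 'c' vs 'a' => differ
  Position 3: 'a' vs 'c' => differ
  Position 4: 'c' vs 'c' => same
  Position 5: 'b' vs 'c' => differ
  Position 6: 'a' vs 'c' => differ
  Position 7: 'b' vs 'c' => differ
Total differences (Hamming distance): 6

6


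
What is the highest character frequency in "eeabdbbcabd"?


Input: eeabdbbcabd
Character counts:
  'a': 2
  'b': 4
  'c': 1
  'd': 2
  'e': 2
Maximum frequency: 4

4


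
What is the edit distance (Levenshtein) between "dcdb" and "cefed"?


Computing edit distance: "dcdb" -> "cefed"
DP table:
           c    e    f    e    d
      0    1    2    3    4    5
  d   1    1    2    3    4    4
  c   2    1    2    3    4    5
  d   3    2    2    3    4    4
  b   4    3    3    3    4    5
Edit distance = dp[4][5] = 5

5


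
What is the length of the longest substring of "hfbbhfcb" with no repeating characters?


Input: "hfbbhfcb"
Sliding window (track last position of each char):
  Position 0 ('h'): window [0,0] length 1 -- new best
  Position 1 ('f'): window [0,1] length 2 -- new best
  Position 2 ('b'): window [0,2] length 3 -- new best
  Position 3 ('b'): repeat (last at 2), move window start to 3
  Position 3 ('b'): window [3,3] length 1
  Position 4 ('h'): window [3,4] length 2
  Position 5 ('f'): window [3,5] length 3
  Position 6 ('c'): window [3,6] length 4 -- new best
  Position 7 ('b'): repeat (last at 3), move window start to 4
  Position 7 ('b'): window [4,7] length 4
Longest substring with no repeats: "bhfc" with length 4

4


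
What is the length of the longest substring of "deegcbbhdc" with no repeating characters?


Input: "deegcbbhdc"
Sliding window (track last position of each char):
  Position 0 ('d'): window [0,0] length 1 -- new best
  Position 1 ('e'): window [0,1] length 2 -- new best
  Position 2 ('e'): repeat (last at 1), move window start to 2
  Position 2 ('e'): window [2,2] length 1
  Position 3 ('g'): window [2,3] length 2
  Position 4 ('c'): window [2,4] length 3 -- new best
  Position 5 ('b'): window [2,5] length 4 -- new best
  Position 6 ('b'): repeat (last at 5), move window start to 6
  Position 6 ('b'): window [6,6] length 1
  Position 7 ('h'): window [6,7] length 2
  Position 8 ('d'): window [6,8] length 3
  Position 9 ('c'): window [6,9] length 4
Longest substring with no repeats: "egcb" with length 4

4


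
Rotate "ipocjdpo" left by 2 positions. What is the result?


Input: "ipocjdpo", rotate left by 2
First 2 characters: "ip"
Remaining characters: "ocjdpo"
Concatenate remaining + first: "ocjdpo" + "ip" = "ocjdpoip"

ocjdpoip


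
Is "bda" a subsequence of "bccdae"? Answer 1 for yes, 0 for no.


Check if "bda" is a subsequence of "bccdae"
Greedy scan:
  Position 0 ('b'): matches sub[0] = 'b'
  Position 1 ('c'): no match needed
  Position 2 ('c'): no match needed
  Position 3 ('d'): matches sub[1] = 'd'
  Position 4 ('a'): matches sub[2] = 'a'
  Position 5 ('e'): no match needed
All 3 characters matched => is a subsequence

1


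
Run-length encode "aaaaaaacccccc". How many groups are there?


Input: aaaaaaacccccc
Scanning for consecutive runs:
  Group 1: 'a' x 7 (positions 0-6)
  Group 2: 'c' x 6 (positions 7-12)
Total groups: 2

2


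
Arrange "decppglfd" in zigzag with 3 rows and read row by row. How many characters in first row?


Zigzag "decppglfd" into 3 rows:
Placing characters:
  'd' => row 0
  'e' => row 1
  'c' => row 2
  'p' => row 1
  'p' => row 0
  'g' => row 1
  'l' => row 2
  'f' => row 1
  'd' => row 0
Rows:
  Row 0: "dpd"
  Row 1: "epgf"
  Row 2: "cl"
First row length: 3

3


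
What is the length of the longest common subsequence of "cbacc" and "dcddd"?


LCS of "cbacc" and "dcddd"
DP table:
           d    c    d    d    d
      0    0    0    0    0    0
  c   0    0    1    1    1    1
  b   0    0    1    1    1    1
  a   0    0    1    1    1    1
  c   0    0    1    1    1    1
  c   0    0    1    1    1    1
LCS length = dp[5][5] = 1

1


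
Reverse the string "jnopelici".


Input: jnopelici
Reading characters right to left:
  Position 8: 'i'
  Position 7: 'c'
  Position 6: 'i'
  Position 5: 'l'
  Position 4: 'e'
  Position 3: 'p'
  Position 2: 'o'
  Position 1: 'n'
  Position 0: 'j'
Reversed: icileponj

icileponj


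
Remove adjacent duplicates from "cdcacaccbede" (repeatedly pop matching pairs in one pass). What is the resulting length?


Input: cdcacaccbede
Stack-based adjacent duplicate removal:
  Read 'c': push. Stack: c
  Read 'd': push. Stack: cd
  Read 'c': push. Stack: cdc
  Read 'a': push. Stack: cdca
  Read 'c': push. Stack: cdcac
  Read 'a': push. Stack: cdcaca
  Read 'c': push. Stack: cdcacac
  Read 'c': matches stack top 'c' => pop. Stack: cdcaca
  Read 'b': push. Stack: cdcacab
  Read 'e': push. Stack: cdcacabe
  Read 'd': push. Stack: cdcacabed
  Read 'e': push. Stack: cdcacabede
Final stack: "cdcacabede" (length 10)

10


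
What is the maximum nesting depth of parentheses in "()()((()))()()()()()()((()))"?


Input: "()()((()))()()()()()()((()))"
Tracking depth:
  Position 0 '(': depth becomes 1
  Position 1 ')': depth becomes 0
  Position 2 '(': depth becomes 1
  Position 3 ')': depth becomes 0
  Position 4 '(': depth becomes 1
  Position 5 '(': depth becomes 2
  Position 6 '(': depth becomes 3
  Position 7 ')': depth becomes 2
  Position 8 ')': depth becomes 1
  Position 9 ')': depth becomes 0
  Position 10 '(': depth becomes 1
  Position 11 ')': depth becomes 0
  Position 12 '(': depth becomes 1
  Position 13 ')': depth becomes 0
  Position 14 '(': depth becomes 1
  Position 15 ')': depth becomes 0
  Position 16 '(': depth becomes 1
  Position 17 ')': depth becomes 0
  Position 18 '(': depth becomes 1
  Position 19 ')': depth becomes 0
  Position 20 '(': depth becomes 1
  Position 21 ')': depth becomes 0
  Position 22 '(': depth becomes 1
  Position 23 '(': depth becomes 2
  Position 24 '(': depth becomes 3
  Position 25 ')': depth becomes 2
  Position 26 ')': depth becomes 1
  Position 27 ')': depth becomes 0
Maximum depth reached: 3

3


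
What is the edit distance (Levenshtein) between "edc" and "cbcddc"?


Computing edit distance: "edc" -> "cbcddc"
DP table:
           c    b    c    d    d    c
      0    1    2    3    4    5    6
  e   1    1    2    3    4    5    6
  d   2    2    2    3    3    4    5
  c   3    2    3    2    3    4    4
Edit distance = dp[3][6] = 4

4


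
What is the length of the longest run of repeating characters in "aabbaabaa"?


Input: "aabbaabaa"
Scanning for longest run:
  Position 1 ('a'): continues run of 'a', length=2
  Position 2 ('b'): new char, reset run to 1
  Position 3 ('b'): continues run of 'b', length=2
  Position 4 ('a'): new char, reset run to 1
  Position 5 ('a'): continues run of 'a', length=2
  Position 6 ('b'): new char, reset run to 1
  Position 7 ('a'): new char, reset run to 1
  Position 8 ('a'): continues run of 'a', length=2
Longest run: 'a' with length 2

2


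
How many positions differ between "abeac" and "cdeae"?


Comparing "abeac" and "cdeae" position by position:
  Position 0: 'a' vs 'c' => DIFFER
  Position 1: 'b' vs 'd' => DIFFER
  Position 2: 'e' vs 'e' => same
  Position 3: 'a' vs 'a' => same
  Position 4: 'c' vs 'e' => DIFFER
Positions that differ: 3

3


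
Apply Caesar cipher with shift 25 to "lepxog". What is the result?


Caesar cipher: shift "lepxog" by 25
  'l' (pos 11) + 25 = pos 10 = 'k'
  'e' (pos 4) + 25 = pos 3 = 'd'
  'p' (pos 15) + 25 = pos 14 = 'o'
  'x' (pos 23) + 25 = pos 22 = 'w'
  'o' (pos 14) + 25 = pos 13 = 'n'
  'g' (pos 6) + 25 = pos 5 = 'f'
Result: kdownf

kdownf


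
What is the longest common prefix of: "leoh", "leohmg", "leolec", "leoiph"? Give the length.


Words: leoh, leohmg, leolec, leoiph
  Position 0: all 'l' => match
  Position 1: all 'e' => match
  Position 2: all 'o' => match
  Position 3: ('h', 'h', 'l', 'i') => mismatch, stop
LCP = "leo" (length 3)

3


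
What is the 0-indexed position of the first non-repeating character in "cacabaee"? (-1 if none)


Input: cacabaee
Character frequencies:
  'a': 3
  'b': 1
  'c': 2
  'e': 2
Scanning left to right for freq == 1:
  Position 0 ('c'): freq=2, skip
  Position 1 ('a'): freq=3, skip
  Position 2 ('c'): freq=2, skip
  Position 3 ('a'): freq=3, skip
  Position 4 ('b'): unique! => answer = 4

4


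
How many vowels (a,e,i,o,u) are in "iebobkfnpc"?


Input: iebobkfnpc
Checking each character:
  'i' at position 0: vowel (running total: 1)
  'e' at position 1: vowel (running total: 2)
  'b' at position 2: consonant
  'o' at position 3: vowel (running total: 3)
  'b' at position 4: consonant
  'k' at position 5: consonant
  'f' at position 6: consonant
  'n' at position 7: consonant
  'p' at position 8: consonant
  'c' at position 9: consonant
Total vowels: 3

3


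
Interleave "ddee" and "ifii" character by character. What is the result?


Interleaving "ddee" and "ifii":
  Position 0: 'd' from first, 'i' from second => "di"
  Position 1: 'd' from first, 'f' from second => "df"
  Position 2: 'e' from first, 'i' from second => "ei"
  Position 3: 'e' from first, 'i' from second => "ei"
Result: didfeiei

didfeiei


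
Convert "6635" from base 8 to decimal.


Input: "6635" in base 8
Positional expansion:
  Digit '6' (value 6) x 8^3 = 3072
  Digit '6' (value 6) x 8^2 = 384
  Digit '3' (value 3) x 8^1 = 24
  Digit '5' (value 5) x 8^0 = 5
Sum = 3485

3485


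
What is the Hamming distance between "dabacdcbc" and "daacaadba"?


Comparing "dabacdcbc" and "daacaadba" position by position:
  Position 0: 'd' vs 'd' => same
  Position 1: 'a' vs 'a' => same
  Position 2: 'b' vs 'a' => differ
  Position 3: 'a' vs 'c' => differ
  Position 4: 'c' vs 'a' => differ
  Position 5: 'd' vs 'a' => differ
  Position 6: 'c' vs 'd' => differ
  Position 7: 'b' vs 'b' => same
  Position 8: 'c' vs 'a' => differ
Total differences (Hamming distance): 6

6


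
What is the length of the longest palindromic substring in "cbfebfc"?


Input: "cbfebfc"
Checking substrings for palindromes:
  No multi-char palindromic substrings found
Longest palindromic substring: "c" with length 1

1


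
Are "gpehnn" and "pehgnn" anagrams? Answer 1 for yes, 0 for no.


Strings: "gpehnn", "pehgnn"
Sorted first:  eghnnp
Sorted second: eghnnp
Sorted forms match => anagrams

1


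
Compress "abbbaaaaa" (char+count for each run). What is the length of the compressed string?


Input: abbbaaaaa
Runs:
  'a' x 1 => "a1"
  'b' x 3 => "b3"
  'a' x 5 => "a5"
Compressed: "a1b3a5"
Compressed length: 6

6


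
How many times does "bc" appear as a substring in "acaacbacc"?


Searching for "bc" in "acaacbacc"
Scanning each position:
  Position 0: "ac" => no
  Position 1: "ca" => no
  Position 2: "aa" => no
  Position 3: "ac" => no
  Position 4: "cb" => no
  Position 5: "ba" => no
  Position 6: "ac" => no
  Position 7: "cc" => no
Total occurrences: 0

0


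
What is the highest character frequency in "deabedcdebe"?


Input: deabedcdebe
Character counts:
  'a': 1
  'b': 2
  'c': 1
  'd': 3
  'e': 4
Maximum frequency: 4

4


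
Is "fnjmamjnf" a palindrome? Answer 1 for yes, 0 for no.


Input: fnjmamjnf
Reversed: fnjmamjnf
  Compare pos 0 ('f') with pos 8 ('f'): match
  Compare pos 1 ('n') with pos 7 ('n'): match
  Compare pos 2 ('j') with pos 6 ('j'): match
  Compare pos 3 ('m') with pos 5 ('m'): match
Result: palindrome

1


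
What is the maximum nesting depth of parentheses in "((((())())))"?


Input: "((((())())))"
Tracking depth:
  Position 0 '(': depth becomes 1
  Position 1 '(': depth becomes 2
  Position 2 '(': depth becomes 3
  Position 3 '(': depth becomes 4
  Position 4 '(': depth becomes 5
  Position 5 ')': depth becomes 4
  Position 6 ')': depth becomes 3
  Position 7 '(': depth becomes 4
  Position 8 ')': depth becomes 3
  Position 9 ')': depth becomes 2
  Position 10 ')': depth becomes 1
  Position 11 ')': depth becomes 0
Maximum depth reached: 5

5


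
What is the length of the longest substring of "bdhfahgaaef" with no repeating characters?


Input: "bdhfahgaaef"
Sliding window (track last position of each char):
  Position 0 ('b'): window [0,0] length 1 -- new best
  Position 1 ('d'): window [0,1] length 2 -- new best
  Position 2 ('h'): window [0,2] length 3 -- new best
  Position 3 ('f'): window [0,3] length 4 -- new best
  Position 4 ('a'): window [0,4] length 5 -- new best
  Position 5 ('h'): repeat (last at 2), move window start to 3
  Position 5 ('h'): window [3,5] length 3
  Position 6 ('g'): window [3,6] length 4
  Position 7 ('a'): repeat (last at 4), move window start to 5
  Position 7 ('a'): window [5,7] length 3
  Position 8 ('a'): repeat (last at 7), move window start to 8
  Position 8 ('a'): window [8,8] length 1
  Position 9 ('e'): window [8,9] length 2
  Position 10 ('f'): window [8,10] length 3
Longest substring with no repeats: "bdhfa" with length 5

5


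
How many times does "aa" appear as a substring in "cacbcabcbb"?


Searching for "aa" in "cacbcabcbb"
Scanning each position:
  Position 0: "ca" => no
  Position 1: "ac" => no
  Position 2: "cb" => no
  Position 3: "bc" => no
  Position 4: "ca" => no
  Position 5: "ab" => no
  Position 6: "bc" => no
  Position 7: "cb" => no
  Position 8: "bb" => no
Total occurrences: 0

0


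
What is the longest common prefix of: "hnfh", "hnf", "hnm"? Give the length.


Words: hnfh, hnf, hnm
  Position 0: all 'h' => match
  Position 1: all 'n' => match
  Position 2: ('f', 'f', 'm') => mismatch, stop
LCP = "hn" (length 2)

2


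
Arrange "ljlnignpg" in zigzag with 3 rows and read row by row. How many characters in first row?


Zigzag "ljlnignpg" into 3 rows:
Placing characters:
  'l' => row 0
  'j' => row 1
  'l' => row 2
  'n' => row 1
  'i' => row 0
  'g' => row 1
  'n' => row 2
  'p' => row 1
  'g' => row 0
Rows:
  Row 0: "lig"
  Row 1: "jngp"
  Row 2: "ln"
First row length: 3

3


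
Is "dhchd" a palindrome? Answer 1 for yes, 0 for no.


Input: dhchd
Reversed: dhchd
  Compare pos 0 ('d') with pos 4 ('d'): match
  Compare pos 1 ('h') with pos 3 ('h'): match
Result: palindrome

1


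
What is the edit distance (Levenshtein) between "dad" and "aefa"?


Computing edit distance: "dad" -> "aefa"
DP table:
           a    e    f    a
      0    1    2    3    4
  d   1    1    2    3    4
  a   2    1    2    3    3
  d   3    2    2    3    4
Edit distance = dp[3][4] = 4

4


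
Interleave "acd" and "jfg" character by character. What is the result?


Interleaving "acd" and "jfg":
  Position 0: 'a' from first, 'j' from second => "aj"
  Position 1: 'c' from first, 'f' from second => "cf"
  Position 2: 'd' from first, 'g' from second => "dg"
Result: ajcfdg

ajcfdg


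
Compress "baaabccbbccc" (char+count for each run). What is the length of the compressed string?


Input: baaabccbbccc
Runs:
  'b' x 1 => "b1"
  'a' x 3 => "a3"
  'b' x 1 => "b1"
  'c' x 2 => "c2"
  'b' x 2 => "b2"
  'c' x 3 => "c3"
Compressed: "b1a3b1c2b2c3"
Compressed length: 12

12


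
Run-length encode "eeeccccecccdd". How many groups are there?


Input: eeeccccecccdd
Scanning for consecutive runs:
  Group 1: 'e' x 3 (positions 0-2)
  Group 2: 'c' x 4 (positions 3-6)
  Group 3: 'e' x 1 (positions 7-7)
  Group 4: 'c' x 3 (positions 8-10)
  Group 5: 'd' x 2 (positions 11-12)
Total groups: 5

5


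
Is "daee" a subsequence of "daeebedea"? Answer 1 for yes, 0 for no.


Check if "daee" is a subsequence of "daeebedea"
Greedy scan:
  Position 0 ('d'): matches sub[0] = 'd'
  Position 1 ('a'): matches sub[1] = 'a'
  Position 2 ('e'): matches sub[2] = 'e'
  Position 3 ('e'): matches sub[3] = 'e'
  Position 4 ('b'): no match needed
  Position 5 ('e'): no match needed
  Position 6 ('d'): no match needed
  Position 7 ('e'): no match needed
  Position 8 ('a'): no match needed
All 4 characters matched => is a subsequence

1


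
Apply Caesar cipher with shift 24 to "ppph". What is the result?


Caesar cipher: shift "ppph" by 24
  'p' (pos 15) + 24 = pos 13 = 'n'
  'p' (pos 15) + 24 = pos 13 = 'n'
  'p' (pos 15) + 24 = pos 13 = 'n'
  'h' (pos 7) + 24 = pos 5 = 'f'
Result: nnnf

nnnf


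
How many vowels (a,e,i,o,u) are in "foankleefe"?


Input: foankleefe
Checking each character:
  'f' at position 0: consonant
  'o' at position 1: vowel (running total: 1)
  'a' at position 2: vowel (running total: 2)
  'n' at position 3: consonant
  'k' at position 4: consonant
  'l' at position 5: consonant
  'e' at position 6: vowel (running total: 3)
  'e' at position 7: vowel (running total: 4)
  'f' at position 8: consonant
  'e' at position 9: vowel (running total: 5)
Total vowels: 5

5


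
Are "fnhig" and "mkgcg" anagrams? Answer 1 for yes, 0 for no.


Strings: "fnhig", "mkgcg"
Sorted first:  fghin
Sorted second: cggkm
Differ at position 0: 'f' vs 'c' => not anagrams

0


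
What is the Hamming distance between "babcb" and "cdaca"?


Comparing "babcb" and "cdaca" position by position:
  Position 0: 'b' vs 'c' => differ
  Position 1: 'a' vs 'd' => differ
  Position 2: 'b' vs 'a' => differ
  Position 3: 'c' vs 'c' => same
  Position 4: 'b' vs 'a' => differ
Total differences (Hamming distance): 4

4


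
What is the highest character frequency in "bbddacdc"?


Input: bbddacdc
Character counts:
  'a': 1
  'b': 2
  'c': 2
  'd': 3
Maximum frequency: 3

3


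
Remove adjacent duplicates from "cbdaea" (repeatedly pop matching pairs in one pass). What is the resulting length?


Input: cbdaea
Stack-based adjacent duplicate removal:
  Read 'c': push. Stack: c
  Read 'b': push. Stack: cb
  Read 'd': push. Stack: cbd
  Read 'a': push. Stack: cbda
  Read 'e': push. Stack: cbdae
  Read 'a': push. Stack: cbdaea
Final stack: "cbdaea" (length 6)

6


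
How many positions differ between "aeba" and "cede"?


Comparing "aeba" and "cede" position by position:
  Position 0: 'a' vs 'c' => DIFFER
  Position 1: 'e' vs 'e' => same
  Position 2: 'b' vs 'd' => DIFFER
  Position 3: 'a' vs 'e' => DIFFER
Positions that differ: 3

3


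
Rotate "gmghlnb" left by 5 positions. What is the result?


Input: "gmghlnb", rotate left by 5
First 5 characters: "gmghl"
Remaining characters: "nb"
Concatenate remaining + first: "nb" + "gmghl" = "nbgmghl"

nbgmghl


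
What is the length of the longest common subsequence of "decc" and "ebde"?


LCS of "decc" and "ebde"
DP table:
           e    b    d    e
      0    0    0    0    0
  d   0    0    0    1    1
  e   0    1    1    1    2
  c   0    1    1    1    2
  c   0    1    1    1    2
LCS length = dp[4][4] = 2

2


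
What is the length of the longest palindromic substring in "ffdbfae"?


Input: "ffdbfae"
Checking substrings for palindromes:
  [0:2] "ff" (len 2) => palindrome
Longest palindromic substring: "ff" with length 2

2


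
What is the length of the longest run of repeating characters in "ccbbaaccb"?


Input: "ccbbaaccb"
Scanning for longest run:
  Position 1 ('c'): continues run of 'c', length=2
  Position 2 ('b'): new char, reset run to 1
  Position 3 ('b'): continues run of 'b', length=2
  Position 4 ('a'): new char, reset run to 1
  Position 5 ('a'): continues run of 'a', length=2
  Position 6 ('c'): new char, reset run to 1
  Position 7 ('c'): continues run of 'c', length=2
  Position 8 ('b'): new char, reset run to 1
Longest run: 'c' with length 2

2


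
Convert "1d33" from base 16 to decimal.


Input: "1d33" in base 16
Positional expansion:
  Digit '1' (value 1) x 16^3 = 4096
  Digit 'd' (value 13) x 16^2 = 3328
  Digit '3' (value 3) x 16^1 = 48
  Digit '3' (value 3) x 16^0 = 3
Sum = 7475

7475


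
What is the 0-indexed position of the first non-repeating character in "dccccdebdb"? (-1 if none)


Input: dccccdebdb
Character frequencies:
  'b': 2
  'c': 4
  'd': 3
  'e': 1
Scanning left to right for freq == 1:
  Position 0 ('d'): freq=3, skip
  Position 1 ('c'): freq=4, skip
  Position 2 ('c'): freq=4, skip
  Position 3 ('c'): freq=4, skip
  Position 4 ('c'): freq=4, skip
  Position 5 ('d'): freq=3, skip
  Position 6 ('e'): unique! => answer = 6

6


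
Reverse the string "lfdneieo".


Input: lfdneieo
Reading characters right to left:
  Position 7: 'o'
  Position 6: 'e'
  Position 5: 'i'
  Position 4: 'e'
  Position 3: 'n'
  Position 2: 'd'
  Position 1: 'f'
  Position 0: 'l'
Reversed: oeiendfl

oeiendfl


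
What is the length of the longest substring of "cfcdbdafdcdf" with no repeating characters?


Input: "cfcdbdafdcdf"
Sliding window (track last position of each char):
  Position 0 ('c'): window [0,0] length 1 -- new best
  Position 1 ('f'): window [0,1] length 2 -- new best
  Position 2 ('c'): repeat (last at 0), move window start to 1
  Position 2 ('c'): window [1,2] length 2
  Position 3 ('d'): window [1,3] length 3 -- new best
  Position 4 ('b'): window [1,4] length 4 -- new best
  Position 5 ('d'): repeat (last at 3), move window start to 4
  Position 5 ('d'): window [4,5] length 2
  Position 6 ('a'): window [4,6] length 3
  Position 7 ('f'): window [4,7] length 4
  Position 8 ('d'): repeat (last at 5), move window start to 6
  Position 8 ('d'): window [6,8] length 3
  Position 9 ('c'): window [6,9] length 4
  Position 10 ('d'): repeat (last at 8), move window start to 9
  Position 10 ('d'): window [9,10] length 2
  Position 11 ('f'): window [9,11] length 3
Longest substring with no repeats: "fcdb" with length 4

4


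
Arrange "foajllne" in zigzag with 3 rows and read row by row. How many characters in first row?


Zigzag "foajllne" into 3 rows:
Placing characters:
  'f' => row 0
  'o' => row 1
  'a' => row 2
  'j' => row 1
  'l' => row 0
  'l' => row 1
  'n' => row 2
  'e' => row 1
Rows:
  Row 0: "fl"
  Row 1: "ojle"
  Row 2: "an"
First row length: 2

2


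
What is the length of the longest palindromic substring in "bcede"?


Input: "bcede"
Checking substrings for palindromes:
  [2:5] "ede" (len 3) => palindrome
Longest palindromic substring: "ede" with length 3

3


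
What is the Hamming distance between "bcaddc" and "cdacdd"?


Comparing "bcaddc" and "cdacdd" position by position:
  Position 0: 'b' vs 'c' => differ
  Position 1: 'c' vs 'd' => differ
  Position 2: 'a' vs 'a' => same
  Position 3: 'd' vs 'c' => differ
  Position 4: 'd' vs 'd' => same
  Position 5: 'c' vs 'd' => differ
Total differences (Hamming distance): 4

4


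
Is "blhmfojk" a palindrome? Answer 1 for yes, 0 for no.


Input: blhmfojk
Reversed: kjofmhlb
  Compare pos 0 ('b') with pos 7 ('k'): MISMATCH
  Compare pos 1 ('l') with pos 6 ('j'): MISMATCH
  Compare pos 2 ('h') with pos 5 ('o'): MISMATCH
  Compare pos 3 ('m') with pos 4 ('f'): MISMATCH
Result: not a palindrome

0


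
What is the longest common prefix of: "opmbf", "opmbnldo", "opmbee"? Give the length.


Words: opmbf, opmbnldo, opmbee
  Position 0: all 'o' => match
  Position 1: all 'p' => match
  Position 2: all 'm' => match
  Position 3: all 'b' => match
  Position 4: ('f', 'n', 'e') => mismatch, stop
LCP = "opmb" (length 4)

4


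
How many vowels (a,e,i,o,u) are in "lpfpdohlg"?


Input: lpfpdohlg
Checking each character:
  'l' at position 0: consonant
  'p' at position 1: consonant
  'f' at position 2: consonant
  'p' at position 3: consonant
  'd' at position 4: consonant
  'o' at position 5: vowel (running total: 1)
  'h' at position 6: consonant
  'l' at position 7: consonant
  'g' at position 8: consonant
Total vowels: 1

1


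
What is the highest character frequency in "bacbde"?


Input: bacbde
Character counts:
  'a': 1
  'b': 2
  'c': 1
  'd': 1
  'e': 1
Maximum frequency: 2

2


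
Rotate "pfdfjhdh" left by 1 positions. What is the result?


Input: "pfdfjhdh", rotate left by 1
First 1 characters: "p"
Remaining characters: "fdfjhdh"
Concatenate remaining + first: "fdfjhdh" + "p" = "fdfjhdhp"

fdfjhdhp


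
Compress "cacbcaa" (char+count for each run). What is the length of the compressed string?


Input: cacbcaa
Runs:
  'c' x 1 => "c1"
  'a' x 1 => "a1"
  'c' x 1 => "c1"
  'b' x 1 => "b1"
  'c' x 1 => "c1"
  'a' x 2 => "a2"
Compressed: "c1a1c1b1c1a2"
Compressed length: 12

12


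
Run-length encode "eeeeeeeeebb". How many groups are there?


Input: eeeeeeeeebb
Scanning for consecutive runs:
  Group 1: 'e' x 9 (positions 0-8)
  Group 2: 'b' x 2 (positions 9-10)
Total groups: 2

2


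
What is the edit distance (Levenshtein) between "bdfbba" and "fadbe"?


Computing edit distance: "bdfbba" -> "fadbe"
DP table:
           f    a    d    b    e
      0    1    2    3    4    5
  b   1    1    2    3    3    4
  d   2    2    2    2    3    4
  f   3    2    3    3    3    4
  b   4    3    3    4    3    4
  b   5    4    4    4    4    4
  a   6    5    4    5    5    5
Edit distance = dp[6][5] = 5

5


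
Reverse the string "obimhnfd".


Input: obimhnfd
Reading characters right to left:
  Position 7: 'd'
  Position 6: 'f'
  Position 5: 'n'
  Position 4: 'h'
  Position 3: 'm'
  Position 2: 'i'
  Position 1: 'b'
  Position 0: 'o'
Reversed: dfnhmibo

dfnhmibo


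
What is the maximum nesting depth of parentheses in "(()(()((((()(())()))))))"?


Input: "(()(()((((()(())()))))))"
Tracking depth:
  Position 0 '(': depth becomes 1
  Position 1 '(': depth becomes 2
  Position 2 ')': depth becomes 1
  Position 3 '(': depth becomes 2
  Position 4 '(': depth becomes 3
  Position 5 ')': depth becomes 2
  Position 6 '(': depth becomes 3
  Position 7 '(': depth becomes 4
  Position 8 '(': depth becomes 5
  Position 9 '(': depth becomes 6
  Position 10 '(': depth becomes 7
  Position 11 ')': depth becomes 6
  Position 12 '(': depth becomes 7
  Position 13 '(': depth becomes 8
  Position 14 ')': depth becomes 7
  Position 15 ')': depth becomes 6
  Position 16 '(': depth becomes 7
  Position 17 ')': depth becomes 6
  Position 18 ')': depth becomes 5
  Position 19 ')': depth becomes 4
  Position 20 ')': depth becomes 3
  Position 21 ')': depth becomes 2
  Position 22 ')': depth becomes 1
  Position 23 ')': depth becomes 0
Maximum depth reached: 8

8


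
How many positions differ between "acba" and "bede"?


Comparing "acba" and "bede" position by position:
  Position 0: 'a' vs 'b' => DIFFER
  Position 1: 'c' vs 'e' => DIFFER
  Position 2: 'b' vs 'd' => DIFFER
  Position 3: 'a' vs 'e' => DIFFER
Positions that differ: 4

4


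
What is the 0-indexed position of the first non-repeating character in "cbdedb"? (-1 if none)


Input: cbdedb
Character frequencies:
  'b': 2
  'c': 1
  'd': 2
  'e': 1
Scanning left to right for freq == 1:
  Position 0 ('c'): unique! => answer = 0

0


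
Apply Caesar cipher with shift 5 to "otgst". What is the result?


Caesar cipher: shift "otgst" by 5
  'o' (pos 14) + 5 = pos 19 = 't'
  't' (pos 19) + 5 = pos 24 = 'y'
  'g' (pos 6) + 5 = pos 11 = 'l'
  's' (pos 18) + 5 = pos 23 = 'x'
  't' (pos 19) + 5 = pos 24 = 'y'
Result: tylxy

tylxy


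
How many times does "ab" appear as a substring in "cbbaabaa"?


Searching for "ab" in "cbbaabaa"
Scanning each position:
  Position 0: "cb" => no
  Position 1: "bb" => no
  Position 2: "ba" => no
  Position 3: "aa" => no
  Position 4: "ab" => MATCH
  Position 5: "ba" => no
  Position 6: "aa" => no
Total occurrences: 1

1


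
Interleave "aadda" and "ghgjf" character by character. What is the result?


Interleaving "aadda" and "ghgjf":
  Position 0: 'a' from first, 'g' from second => "ag"
  Position 1: 'a' from first, 'h' from second => "ah"
  Position 2: 'd' from first, 'g' from second => "dg"
  Position 3: 'd' from first, 'j' from second => "dj"
  Position 4: 'a' from first, 'f' from second => "af"
Result: agahdgdjaf

agahdgdjaf


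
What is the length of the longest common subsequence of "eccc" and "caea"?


LCS of "eccc" and "caea"
DP table:
           c    a    e    a
      0    0    0    0    0
  e   0    0    0    1    1
  c   0    1    1    1    1
  c   0    1    1    1    1
  c   0    1    1    1    1
LCS length = dp[4][4] = 1

1


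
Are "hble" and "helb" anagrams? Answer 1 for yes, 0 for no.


Strings: "hble", "helb"
Sorted first:  behl
Sorted second: behl
Sorted forms match => anagrams

1


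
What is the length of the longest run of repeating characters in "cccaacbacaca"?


Input: "cccaacbacaca"
Scanning for longest run:
  Position 1 ('c'): continues run of 'c', length=2
  Position 2 ('c'): continues run of 'c', length=3
  Position 3 ('a'): new char, reset run to 1
  Position 4 ('a'): continues run of 'a', length=2
  Position 5 ('c'): new char, reset run to 1
  Position 6 ('b'): new char, reset run to 1
  Position 7 ('a'): new char, reset run to 1
  Position 8 ('c'): new char, reset run to 1
  Position 9 ('a'): new char, reset run to 1
  Position 10 ('c'): new char, reset run to 1
  Position 11 ('a'): new char, reset run to 1
Longest run: 'c' with length 3

3


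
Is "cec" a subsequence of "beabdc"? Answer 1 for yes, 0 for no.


Check if "cec" is a subsequence of "beabdc"
Greedy scan:
  Position 0 ('b'): no match needed
  Position 1 ('e'): no match needed
  Position 2 ('a'): no match needed
  Position 3 ('b'): no match needed
  Position 4 ('d'): no match needed
  Position 5 ('c'): matches sub[0] = 'c'
Only matched 1/3 characters => not a subsequence

0


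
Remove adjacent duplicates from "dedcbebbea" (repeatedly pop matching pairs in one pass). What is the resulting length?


Input: dedcbebbea
Stack-based adjacent duplicate removal:
  Read 'd': push. Stack: d
  Read 'e': push. Stack: de
  Read 'd': push. Stack: ded
  Read 'c': push. Stack: dedc
  Read 'b': push. Stack: dedcb
  Read 'e': push. Stack: dedcbe
  Read 'b': push. Stack: dedcbeb
  Read 'b': matches stack top 'b' => pop. Stack: dedcbe
  Read 'e': matches stack top 'e' => pop. Stack: dedcb
  Read 'a': push. Stack: dedcba
Final stack: "dedcba" (length 6)

6


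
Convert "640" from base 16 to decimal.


Input: "640" in base 16
Positional expansion:
  Digit '6' (value 6) x 16^2 = 1536
  Digit '4' (value 4) x 16^1 = 64
  Digit '0' (value 0) x 16^0 = 0
Sum = 1600

1600


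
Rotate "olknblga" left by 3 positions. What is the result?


Input: "olknblga", rotate left by 3
First 3 characters: "olk"
Remaining characters: "nblga"
Concatenate remaining + first: "nblga" + "olk" = "nblgaolk"

nblgaolk


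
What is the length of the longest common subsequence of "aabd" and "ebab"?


LCS of "aabd" and "ebab"
DP table:
           e    b    a    b
      0    0    0    0    0
  a   0    0    0    1    1
  a   0    0    0    1    1
  b   0    0    1    1    2
  d   0    0    1    1    2
LCS length = dp[4][4] = 2

2


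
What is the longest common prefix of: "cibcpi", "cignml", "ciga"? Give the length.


Words: cibcpi, cignml, ciga
  Position 0: all 'c' => match
  Position 1: all 'i' => match
  Position 2: ('b', 'g', 'g') => mismatch, stop
LCP = "ci" (length 2)

2


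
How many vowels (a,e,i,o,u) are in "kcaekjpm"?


Input: kcaekjpm
Checking each character:
  'k' at position 0: consonant
  'c' at position 1: consonant
  'a' at position 2: vowel (running total: 1)
  'e' at position 3: vowel (running total: 2)
  'k' at position 4: consonant
  'j' at position 5: consonant
  'p' at position 6: consonant
  'm' at position 7: consonant
Total vowels: 2

2


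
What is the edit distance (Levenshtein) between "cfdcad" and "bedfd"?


Computing edit distance: "cfdcad" -> "bedfd"
DP table:
           b    e    d    f    d
      0    1    2    3    4    5
  c   1    1    2    3    4    5
  f   2    2    2    3    3    4
  d   3    3    3    2    3    3
  c   4    4    4    3    3    4
  a   5    5    5    4    4    4
  d   6    6    6    5    5    4
Edit distance = dp[6][5] = 4

4


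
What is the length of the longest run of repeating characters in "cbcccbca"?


Input: "cbcccbca"
Scanning for longest run:
  Position 1 ('b'): new char, reset run to 1
  Position 2 ('c'): new char, reset run to 1
  Position 3 ('c'): continues run of 'c', length=2
  Position 4 ('c'): continues run of 'c', length=3
  Position 5 ('b'): new char, reset run to 1
  Position 6 ('c'): new char, reset run to 1
  Position 7 ('a'): new char, reset run to 1
Longest run: 'c' with length 3

3


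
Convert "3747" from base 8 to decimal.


Input: "3747" in base 8
Positional expansion:
  Digit '3' (value 3) x 8^3 = 1536
  Digit '7' (value 7) x 8^2 = 448
  Digit '4' (value 4) x 8^1 = 32
  Digit '7' (value 7) x 8^0 = 7
Sum = 2023

2023


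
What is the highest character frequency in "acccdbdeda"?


Input: acccdbdeda
Character counts:
  'a': 2
  'b': 1
  'c': 3
  'd': 3
  'e': 1
Maximum frequency: 3

3


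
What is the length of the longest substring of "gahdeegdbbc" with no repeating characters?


Input: "gahdeegdbbc"
Sliding window (track last position of each char):
  Position 0 ('g'): window [0,0] length 1 -- new best
  Position 1 ('a'): window [0,1] length 2 -- new best
  Position 2 ('h'): window [0,2] length 3 -- new best
  Position 3 ('d'): window [0,3] length 4 -- new best
  Position 4 ('e'): window [0,4] length 5 -- new best
  Position 5 ('e'): repeat (last at 4), move window start to 5
  Position 5 ('e'): window [5,5] length 1
  Position 6 ('g'): window [5,6] length 2
  Position 7 ('d'): window [5,7] length 3
  Position 8 ('b'): window [5,8] length 4
  Position 9 ('b'): repeat (last at 8), move window start to 9
  Position 9 ('b'): window [9,9] length 1
  Position 10 ('c'): window [9,10] length 2
Longest substring with no repeats: "gahde" with length 5

5


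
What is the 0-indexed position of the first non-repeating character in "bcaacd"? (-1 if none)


Input: bcaacd
Character frequencies:
  'a': 2
  'b': 1
  'c': 2
  'd': 1
Scanning left to right for freq == 1:
  Position 0 ('b'): unique! => answer = 0

0


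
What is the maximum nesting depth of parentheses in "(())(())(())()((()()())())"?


Input: "(())(())(())()((()()())())"
Tracking depth:
  Position 0 '(': depth becomes 1
  Position 1 '(': depth becomes 2
  Position 2 ')': depth becomes 1
  Position 3 ')': depth becomes 0
  Position 4 '(': depth becomes 1
  Position 5 '(': depth becomes 2
  Position 6 ')': depth becomes 1
  Position 7 ')': depth becomes 0
  Position 8 '(': depth becomes 1
  Position 9 '(': depth becomes 2
  Position 10 ')': depth becomes 1
  Position 11 ')': depth becomes 0
  Position 12 '(': depth becomes 1
  Position 13 ')': depth becomes 0
  Position 14 '(': depth becomes 1
  Position 15 '(': depth becomes 2
  Position 16 '(': depth becomes 3
  Position 17 ')': depth becomes 2
  Position 18 '(': depth becomes 3
  Position 19 ')': depth becomes 2
  Position 20 '(': depth becomes 3
  Position 21 ')': depth becomes 2
  Position 22 ')': depth becomes 1
  Position 23 '(': depth becomes 2
  Position 24 ')': depth becomes 1
  Position 25 ')': depth becomes 0
Maximum depth reached: 3

3


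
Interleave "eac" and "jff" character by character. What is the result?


Interleaving "eac" and "jff":
  Position 0: 'e' from first, 'j' from second => "ej"
  Position 1: 'a' from first, 'f' from second => "af"
  Position 2: 'c' from first, 'f' from second => "cf"
Result: ejafcf

ejafcf


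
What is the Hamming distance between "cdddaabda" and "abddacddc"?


Comparing "cdddaabda" and "abddacddc" position by position:
  Position 0: 'c' vs 'a' => differ
  Position 1: 'd' vs 'b' => differ
  Position 2: 'd' vs 'd' => same
  Position 3: 'd' vs 'd' => same
  Position 4: 'a' vs 'a' => same
  Position 5: 'a' vs 'c' => differ
  Position 6: 'b' vs 'd' => differ
  Position 7: 'd' vs 'd' => same
  Position 8: 'a' vs 'c' => differ
Total differences (Hamming distance): 5

5


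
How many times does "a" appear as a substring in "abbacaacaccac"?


Searching for "a" in "abbacaacaccac"
Scanning each position:
  Position 0: "a" => MATCH
  Position 1: "b" => no
  Position 2: "b" => no
  Position 3: "a" => MATCH
  Position 4: "c" => no
  Position 5: "a" => MATCH
  Position 6: "a" => MATCH
  Position 7: "c" => no
  Position 8: "a" => MATCH
  Position 9: "c" => no
  Position 10: "c" => no
  Position 11: "a" => MATCH
  Position 12: "c" => no
Total occurrences: 6

6


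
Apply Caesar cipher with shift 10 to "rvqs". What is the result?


Caesar cipher: shift "rvqs" by 10
  'r' (pos 17) + 10 = pos 1 = 'b'
  'v' (pos 21) + 10 = pos 5 = 'f'
  'q' (pos 16) + 10 = pos 0 = 'a'
  's' (pos 18) + 10 = pos 2 = 'c'
Result: bfac

bfac


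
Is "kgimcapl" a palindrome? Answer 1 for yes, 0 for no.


Input: kgimcapl
Reversed: lpacmigk
  Compare pos 0 ('k') with pos 7 ('l'): MISMATCH
  Compare pos 1 ('g') with pos 6 ('p'): MISMATCH
  Compare pos 2 ('i') with pos 5 ('a'): MISMATCH
  Compare pos 3 ('m') with pos 4 ('c'): MISMATCH
Result: not a palindrome

0


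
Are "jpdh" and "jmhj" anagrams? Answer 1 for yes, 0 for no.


Strings: "jpdh", "jmhj"
Sorted first:  dhjp
Sorted second: hjjm
Differ at position 0: 'd' vs 'h' => not anagrams

0


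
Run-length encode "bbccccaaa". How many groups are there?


Input: bbccccaaa
Scanning for consecutive runs:
  Group 1: 'b' x 2 (positions 0-1)
  Group 2: 'c' x 4 (positions 2-5)
  Group 3: 'a' x 3 (positions 6-8)
Total groups: 3

3


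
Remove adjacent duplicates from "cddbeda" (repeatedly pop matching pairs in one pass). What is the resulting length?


Input: cddbeda
Stack-based adjacent duplicate removal:
  Read 'c': push. Stack: c
  Read 'd': push. Stack: cd
  Read 'd': matches stack top 'd' => pop. Stack: c
  Read 'b': push. Stack: cb
  Read 'e': push. Stack: cbe
  Read 'd': push. Stack: cbed
  Read 'a': push. Stack: cbeda
Final stack: "cbeda" (length 5)

5


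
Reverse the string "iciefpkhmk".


Input: iciefpkhmk
Reading characters right to left:
  Position 9: 'k'
  Position 8: 'm'
  Position 7: 'h'
  Position 6: 'k'
  Position 5: 'p'
  Position 4: 'f'
  Position 3: 'e'
  Position 2: 'i'
  Position 1: 'c'
  Position 0: 'i'
Reversed: kmhkpfeici

kmhkpfeici


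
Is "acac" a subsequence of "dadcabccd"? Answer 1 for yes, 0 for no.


Check if "acac" is a subsequence of "dadcabccd"
Greedy scan:
  Position 0 ('d'): no match needed
  Position 1 ('a'): matches sub[0] = 'a'
  Position 2 ('d'): no match needed
  Position 3 ('c'): matches sub[1] = 'c'
  Position 4 ('a'): matches sub[2] = 'a'
  Position 5 ('b'): no match needed
  Position 6 ('c'): matches sub[3] = 'c'
  Position 7 ('c'): no match needed
  Position 8 ('d'): no match needed
All 4 characters matched => is a subsequence

1


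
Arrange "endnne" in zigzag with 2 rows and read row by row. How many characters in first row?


Zigzag "endnne" into 2 rows:
Placing characters:
  'e' => row 0
  'n' => row 1
  'd' => row 0
  'n' => row 1
  'n' => row 0
  'e' => row 1
Rows:
  Row 0: "edn"
  Row 1: "nne"
First row length: 3

3


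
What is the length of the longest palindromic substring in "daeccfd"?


Input: "daeccfd"
Checking substrings for palindromes:
  [3:5] "cc" (len 2) => palindrome
Longest palindromic substring: "cc" with length 2

2


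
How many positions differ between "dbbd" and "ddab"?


Comparing "dbbd" and "ddab" position by position:
  Position 0: 'd' vs 'd' => same
  Position 1: 'b' vs 'd' => DIFFER
  Position 2: 'b' vs 'a' => DIFFER
  Position 3: 'd' vs 'b' => DIFFER
Positions that differ: 3

3
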